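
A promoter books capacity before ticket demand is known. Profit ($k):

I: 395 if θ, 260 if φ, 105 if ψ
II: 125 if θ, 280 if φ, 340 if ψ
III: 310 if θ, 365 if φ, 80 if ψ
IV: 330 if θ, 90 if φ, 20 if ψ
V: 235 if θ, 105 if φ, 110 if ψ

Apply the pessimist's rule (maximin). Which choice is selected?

Row minima: I=105, II=125, III=80, IV=20, V=105
Best worst-case = 125 → II.

II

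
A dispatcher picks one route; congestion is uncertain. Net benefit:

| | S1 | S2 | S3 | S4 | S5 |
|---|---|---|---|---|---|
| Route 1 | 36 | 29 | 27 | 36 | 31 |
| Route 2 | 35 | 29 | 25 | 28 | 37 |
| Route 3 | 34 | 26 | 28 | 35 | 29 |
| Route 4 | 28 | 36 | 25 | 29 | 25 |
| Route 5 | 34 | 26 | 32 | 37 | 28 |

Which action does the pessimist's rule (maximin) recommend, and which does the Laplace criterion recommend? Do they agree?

maximin → Route 1; laplace → Route 1 (agree)

Row minima: Route 1=27, Route 2=25, Route 3=26, Route 4=25, Route 5=26
Best worst-case = 27 → Route 1.
Row averages: Route 1=31.8, Route 2=30.8, Route 3=30.4, Route 4=28.6, Route 5=31.4
Highest average = 31.8 → Route 1.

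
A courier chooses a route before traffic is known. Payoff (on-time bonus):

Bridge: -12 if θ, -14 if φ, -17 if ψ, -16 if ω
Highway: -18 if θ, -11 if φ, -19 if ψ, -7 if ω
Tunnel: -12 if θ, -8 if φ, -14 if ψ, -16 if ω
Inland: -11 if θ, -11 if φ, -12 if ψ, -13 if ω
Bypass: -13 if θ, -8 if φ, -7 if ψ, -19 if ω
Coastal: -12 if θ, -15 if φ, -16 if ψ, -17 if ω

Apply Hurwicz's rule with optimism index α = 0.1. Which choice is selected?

Inland

Bridge: 0.1·(-12) + 0.9·(-17) = -16.5
Highway: 0.1·(-7) + 0.9·(-19) = -17.8
Tunnel: 0.1·(-8) + 0.9·(-16) = -15.2
Inland: 0.1·(-11) + 0.9·(-13) = -12.8
Bypass: 0.1·(-7) + 0.9·(-19) = -17.8
Coastal: 0.1·(-12) + 0.9·(-17) = -16.5
Highest Hurwicz score = -12.8 → Inland.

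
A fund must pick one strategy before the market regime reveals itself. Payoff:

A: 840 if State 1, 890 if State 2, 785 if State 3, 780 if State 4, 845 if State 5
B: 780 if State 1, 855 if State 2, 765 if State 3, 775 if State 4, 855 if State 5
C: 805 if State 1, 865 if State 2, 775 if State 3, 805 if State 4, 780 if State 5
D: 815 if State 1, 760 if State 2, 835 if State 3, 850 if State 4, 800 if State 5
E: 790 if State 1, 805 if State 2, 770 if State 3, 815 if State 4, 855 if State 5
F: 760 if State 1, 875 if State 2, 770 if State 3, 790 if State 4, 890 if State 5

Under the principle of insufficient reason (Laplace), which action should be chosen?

A

Row averages: A=828, B=806, C=806, D=812, E=807, F=817
Highest average = 828 → A.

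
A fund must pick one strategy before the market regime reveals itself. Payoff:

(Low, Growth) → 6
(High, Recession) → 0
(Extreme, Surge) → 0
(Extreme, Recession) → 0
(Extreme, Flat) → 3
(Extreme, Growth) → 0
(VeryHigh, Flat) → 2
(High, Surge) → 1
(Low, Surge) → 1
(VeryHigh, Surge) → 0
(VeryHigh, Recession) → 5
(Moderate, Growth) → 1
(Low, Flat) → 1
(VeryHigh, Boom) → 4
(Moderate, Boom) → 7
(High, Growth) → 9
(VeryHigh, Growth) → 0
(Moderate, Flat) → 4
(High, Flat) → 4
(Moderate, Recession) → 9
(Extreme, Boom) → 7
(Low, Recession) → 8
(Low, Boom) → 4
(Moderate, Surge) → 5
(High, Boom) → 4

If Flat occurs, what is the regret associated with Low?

Best payoff under Flat is 4.
Regret = 4 − 1 = 3.

3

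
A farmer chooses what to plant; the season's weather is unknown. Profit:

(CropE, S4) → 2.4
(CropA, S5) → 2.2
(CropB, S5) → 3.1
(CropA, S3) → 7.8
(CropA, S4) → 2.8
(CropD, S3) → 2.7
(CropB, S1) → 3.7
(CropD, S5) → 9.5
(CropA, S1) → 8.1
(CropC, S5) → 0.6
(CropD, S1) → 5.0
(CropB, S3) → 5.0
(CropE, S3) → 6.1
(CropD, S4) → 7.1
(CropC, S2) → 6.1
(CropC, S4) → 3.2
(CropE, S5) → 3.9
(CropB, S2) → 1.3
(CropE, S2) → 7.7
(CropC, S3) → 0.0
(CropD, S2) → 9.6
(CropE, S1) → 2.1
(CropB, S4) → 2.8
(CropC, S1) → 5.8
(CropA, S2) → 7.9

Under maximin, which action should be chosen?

CropD

Row minima: CropE=2.1, CropB=1.3, CropD=2.7, CropA=2.2, CropC=0.0
Best worst-case = 2.7 → CropD.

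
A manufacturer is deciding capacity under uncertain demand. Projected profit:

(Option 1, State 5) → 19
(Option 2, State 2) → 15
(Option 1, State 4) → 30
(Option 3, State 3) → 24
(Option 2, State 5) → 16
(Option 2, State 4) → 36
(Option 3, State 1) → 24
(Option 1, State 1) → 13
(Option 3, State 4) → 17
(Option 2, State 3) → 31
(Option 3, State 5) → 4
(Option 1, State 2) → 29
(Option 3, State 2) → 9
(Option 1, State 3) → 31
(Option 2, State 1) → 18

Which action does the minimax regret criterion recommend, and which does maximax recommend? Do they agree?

Column bests: State 1=24, State 2=29, State 3=31, State 4=36, State 5=19.
Option 1 regrets: 11, 0, 0, 6, 0 → max 11
Option 2 regrets: 6, 14, 0, 0, 3 → max 14
Option 3 regrets: 0, 20, 7, 19, 15 → max 20
Smallest max regret = 11 → Option 1.
Row maxima: Option 1=31, Option 2=36, Option 3=24
Best best-case = 36 → Option 2.

minimax regret → Option 1; maximax → Option 2 (disagree)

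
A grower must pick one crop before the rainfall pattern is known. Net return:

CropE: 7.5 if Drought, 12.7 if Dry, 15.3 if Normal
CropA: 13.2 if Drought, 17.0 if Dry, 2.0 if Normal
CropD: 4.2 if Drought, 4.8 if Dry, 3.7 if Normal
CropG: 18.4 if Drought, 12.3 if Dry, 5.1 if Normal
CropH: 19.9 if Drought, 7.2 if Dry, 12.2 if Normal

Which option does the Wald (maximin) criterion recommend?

CropE

Row minima: CropE=7.5, CropA=2.0, CropD=3.7, CropG=5.1, CropH=7.2
Best worst-case = 7.5 → CropE.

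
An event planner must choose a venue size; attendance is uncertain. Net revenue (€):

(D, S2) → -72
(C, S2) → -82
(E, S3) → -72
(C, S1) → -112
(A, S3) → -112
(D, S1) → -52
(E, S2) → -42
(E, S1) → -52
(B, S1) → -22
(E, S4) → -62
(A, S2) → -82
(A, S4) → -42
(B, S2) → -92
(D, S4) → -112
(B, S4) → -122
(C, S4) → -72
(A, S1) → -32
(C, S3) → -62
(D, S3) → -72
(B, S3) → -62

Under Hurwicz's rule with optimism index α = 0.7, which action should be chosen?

E

A: 0.7·(-32) + 0.3·(-112) = -56
B: 0.7·(-22) + 0.3·(-122) = -52
C: 0.7·(-62) + 0.3·(-112) = -77
D: 0.7·(-52) + 0.3·(-112) = -70
E: 0.7·(-42) + 0.3·(-72) = -51
Highest Hurwicz score = -51 → E.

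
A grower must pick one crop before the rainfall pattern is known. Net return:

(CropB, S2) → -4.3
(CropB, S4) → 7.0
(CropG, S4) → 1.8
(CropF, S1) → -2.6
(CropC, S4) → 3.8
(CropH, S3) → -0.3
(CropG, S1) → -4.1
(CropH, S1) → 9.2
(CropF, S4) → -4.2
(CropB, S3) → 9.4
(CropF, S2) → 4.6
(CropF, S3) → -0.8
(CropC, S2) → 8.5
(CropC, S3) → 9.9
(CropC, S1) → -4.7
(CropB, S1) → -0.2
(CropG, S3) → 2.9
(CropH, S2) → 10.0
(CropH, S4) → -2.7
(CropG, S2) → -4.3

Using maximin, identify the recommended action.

Row minima: CropG=-4.3, CropC=-4.7, CropF=-4.2, CropH=-2.7, CropB=-4.3
Best worst-case = -2.7 → CropH.

CropH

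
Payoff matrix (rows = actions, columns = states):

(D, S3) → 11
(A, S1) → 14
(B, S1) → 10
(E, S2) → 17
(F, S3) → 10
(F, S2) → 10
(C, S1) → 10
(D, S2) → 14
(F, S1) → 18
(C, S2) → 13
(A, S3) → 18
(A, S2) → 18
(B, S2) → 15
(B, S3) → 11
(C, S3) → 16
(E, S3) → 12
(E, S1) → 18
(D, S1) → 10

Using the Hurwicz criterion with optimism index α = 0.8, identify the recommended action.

A: 0.8·18 + 0.2·14 = 17.2
B: 0.8·15 + 0.2·10 = 14
C: 0.8·16 + 0.2·10 = 14.8
D: 0.8·14 + 0.2·10 = 13.2
E: 0.8·18 + 0.2·12 = 16.8
F: 0.8·18 + 0.2·10 = 16.4
Highest Hurwicz score = 17.2 → A.

A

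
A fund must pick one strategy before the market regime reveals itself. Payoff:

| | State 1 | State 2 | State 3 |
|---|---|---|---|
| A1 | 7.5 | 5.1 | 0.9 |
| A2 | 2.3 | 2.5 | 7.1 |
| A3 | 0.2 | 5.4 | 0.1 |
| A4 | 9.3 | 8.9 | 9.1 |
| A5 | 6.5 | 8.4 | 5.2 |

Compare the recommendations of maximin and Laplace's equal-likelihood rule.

Row minima: A1=0.9, A2=2.3, A3=0.1, A4=8.9, A5=5.2
Best worst-case = 8.9 → A4.
Row averages: A1=4.5, A2=119/30, A3=1.9, A4=9.1, A5=6.7
Highest average = 9.1 → A4.

maximin → A4; laplace → A4 (agree)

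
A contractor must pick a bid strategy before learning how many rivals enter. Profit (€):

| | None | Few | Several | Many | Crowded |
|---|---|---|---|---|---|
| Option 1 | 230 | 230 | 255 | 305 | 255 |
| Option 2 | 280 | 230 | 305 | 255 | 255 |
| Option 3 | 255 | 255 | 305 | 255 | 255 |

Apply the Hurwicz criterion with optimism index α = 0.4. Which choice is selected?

Option 3

Option 1: 0.4·305 + 0.6·230 = 260
Option 2: 0.4·305 + 0.6·230 = 260
Option 3: 0.4·305 + 0.6·255 = 275
Highest Hurwicz score = 275 → Option 3.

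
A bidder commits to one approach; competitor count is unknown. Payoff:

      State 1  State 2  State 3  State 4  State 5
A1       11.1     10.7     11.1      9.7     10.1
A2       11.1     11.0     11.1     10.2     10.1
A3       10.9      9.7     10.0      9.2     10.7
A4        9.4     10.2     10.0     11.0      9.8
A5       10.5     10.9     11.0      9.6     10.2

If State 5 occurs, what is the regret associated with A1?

Best payoff under State 5 is 10.7.
Regret = 10.7 − 10.1 = 0.6.

0.6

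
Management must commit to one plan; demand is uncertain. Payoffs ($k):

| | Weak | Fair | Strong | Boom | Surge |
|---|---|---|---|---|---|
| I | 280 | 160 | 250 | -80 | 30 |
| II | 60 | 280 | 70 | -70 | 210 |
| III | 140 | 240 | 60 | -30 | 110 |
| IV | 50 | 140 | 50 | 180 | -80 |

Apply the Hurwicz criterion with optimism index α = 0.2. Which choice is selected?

III

I: 0.2·280 + 0.8·(-80) = -8
II: 0.2·280 + 0.8·(-70) = 0
III: 0.2·240 + 0.8·(-30) = 24
IV: 0.2·180 + 0.8·(-80) = -28
Highest Hurwicz score = 24 → III.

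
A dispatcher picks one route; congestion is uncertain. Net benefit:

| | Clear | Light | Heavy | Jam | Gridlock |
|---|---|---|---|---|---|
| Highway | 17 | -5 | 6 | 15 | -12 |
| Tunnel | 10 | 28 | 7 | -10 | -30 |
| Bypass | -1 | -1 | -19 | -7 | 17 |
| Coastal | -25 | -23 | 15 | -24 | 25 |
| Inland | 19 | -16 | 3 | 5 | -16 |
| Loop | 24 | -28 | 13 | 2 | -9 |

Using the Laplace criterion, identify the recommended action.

Highway

Row averages: Highway=4.2, Tunnel=1, Bypass=-2.2, Coastal=-6.4, Inland=-1, Loop=0.4
Highest average = 4.2 → Highway.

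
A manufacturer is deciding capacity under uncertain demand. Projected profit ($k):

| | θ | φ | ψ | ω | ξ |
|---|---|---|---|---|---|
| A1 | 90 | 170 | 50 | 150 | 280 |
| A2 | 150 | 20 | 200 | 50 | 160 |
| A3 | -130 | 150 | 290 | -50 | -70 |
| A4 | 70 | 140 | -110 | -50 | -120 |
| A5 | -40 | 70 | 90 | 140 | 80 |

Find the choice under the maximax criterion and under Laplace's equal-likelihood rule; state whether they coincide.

Row maxima: A1=280, A2=200, A3=290, A4=140, A5=140
Best best-case = 290 → A3.
Row averages: A1=148, A2=116, A3=38, A4=-14, A5=68
Highest average = 148 → A1.

maximax → A3; laplace → A1 (disagree)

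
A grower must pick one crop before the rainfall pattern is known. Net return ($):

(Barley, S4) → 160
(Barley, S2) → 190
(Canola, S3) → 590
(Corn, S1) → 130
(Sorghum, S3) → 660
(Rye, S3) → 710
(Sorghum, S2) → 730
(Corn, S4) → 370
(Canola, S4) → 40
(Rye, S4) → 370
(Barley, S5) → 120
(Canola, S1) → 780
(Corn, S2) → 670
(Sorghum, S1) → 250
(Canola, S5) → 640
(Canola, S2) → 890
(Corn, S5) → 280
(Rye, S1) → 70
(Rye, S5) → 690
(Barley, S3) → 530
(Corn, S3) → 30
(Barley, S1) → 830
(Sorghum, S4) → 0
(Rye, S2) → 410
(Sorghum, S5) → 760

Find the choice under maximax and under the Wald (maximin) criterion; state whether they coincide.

Row maxima: Sorghum=760, Corn=670, Canola=890, Barley=830, Rye=710
Best best-case = 890 → Canola.
Row minima: Sorghum=0, Corn=30, Canola=40, Barley=120, Rye=70
Best worst-case = 120 → Barley.

maximax → Canola; maximin → Barley (disagree)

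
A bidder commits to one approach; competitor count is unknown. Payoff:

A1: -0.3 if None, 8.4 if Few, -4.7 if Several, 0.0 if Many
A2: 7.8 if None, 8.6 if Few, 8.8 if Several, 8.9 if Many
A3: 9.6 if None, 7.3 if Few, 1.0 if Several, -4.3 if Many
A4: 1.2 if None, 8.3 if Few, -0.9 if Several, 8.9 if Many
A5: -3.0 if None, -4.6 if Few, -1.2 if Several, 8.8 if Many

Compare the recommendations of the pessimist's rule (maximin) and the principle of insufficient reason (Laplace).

maximin → A2; laplace → A2 (agree)

Row minima: A1=-4.7, A2=7.8, A3=-4.3, A4=-0.9, A5=-4.6
Best worst-case = 7.8 → A2.
Row averages: A1=0.85, A2=8.525, A3=3.4, A4=4.375, A5=0
Highest average = 8.525 → A2.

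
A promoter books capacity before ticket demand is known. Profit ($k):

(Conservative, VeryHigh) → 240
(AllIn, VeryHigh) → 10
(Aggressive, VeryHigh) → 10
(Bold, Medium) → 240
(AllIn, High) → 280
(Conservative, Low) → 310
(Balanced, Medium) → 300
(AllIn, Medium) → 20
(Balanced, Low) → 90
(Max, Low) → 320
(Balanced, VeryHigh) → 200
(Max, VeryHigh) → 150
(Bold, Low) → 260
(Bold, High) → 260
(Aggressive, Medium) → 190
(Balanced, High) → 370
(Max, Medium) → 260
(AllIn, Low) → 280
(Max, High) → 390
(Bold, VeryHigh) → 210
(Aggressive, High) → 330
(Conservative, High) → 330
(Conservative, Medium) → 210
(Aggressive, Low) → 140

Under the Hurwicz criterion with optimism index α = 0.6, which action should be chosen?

Max

Conservative: 0.6·330 + 0.4·210 = 282
Balanced: 0.6·370 + 0.4·90 = 258
Aggressive: 0.6·330 + 0.4·10 = 202
Bold: 0.6·260 + 0.4·210 = 240
AllIn: 0.6·280 + 0.4·10 = 172
Max: 0.6·390 + 0.4·150 = 294
Highest Hurwicz score = 294 → Max.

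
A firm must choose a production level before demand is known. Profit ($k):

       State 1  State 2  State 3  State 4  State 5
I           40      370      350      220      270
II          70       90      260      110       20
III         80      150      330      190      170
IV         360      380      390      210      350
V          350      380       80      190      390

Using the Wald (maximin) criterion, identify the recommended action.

Row minima: I=40, II=20, III=80, IV=210, V=80
Best worst-case = 210 → IV.

IV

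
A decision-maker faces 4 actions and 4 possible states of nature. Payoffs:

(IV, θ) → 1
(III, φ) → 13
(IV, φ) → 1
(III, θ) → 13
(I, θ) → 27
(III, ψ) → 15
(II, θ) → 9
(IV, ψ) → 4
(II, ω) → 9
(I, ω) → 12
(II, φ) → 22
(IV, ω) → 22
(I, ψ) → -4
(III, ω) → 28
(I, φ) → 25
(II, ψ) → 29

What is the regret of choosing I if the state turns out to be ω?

16

Best payoff under ω is 28.
Regret = 28 − 12 = 16.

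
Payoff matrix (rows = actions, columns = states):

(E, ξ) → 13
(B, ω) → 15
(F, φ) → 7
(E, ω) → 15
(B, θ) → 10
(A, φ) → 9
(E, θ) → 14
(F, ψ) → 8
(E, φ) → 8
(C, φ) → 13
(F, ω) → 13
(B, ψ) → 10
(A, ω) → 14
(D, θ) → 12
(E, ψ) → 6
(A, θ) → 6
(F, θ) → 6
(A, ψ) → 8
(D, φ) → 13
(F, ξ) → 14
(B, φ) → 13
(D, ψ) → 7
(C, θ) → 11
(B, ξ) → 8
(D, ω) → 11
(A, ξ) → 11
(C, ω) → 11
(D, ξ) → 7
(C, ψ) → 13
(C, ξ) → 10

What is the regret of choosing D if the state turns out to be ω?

Best payoff under ω is 15.
Regret = 15 − 11 = 4.

4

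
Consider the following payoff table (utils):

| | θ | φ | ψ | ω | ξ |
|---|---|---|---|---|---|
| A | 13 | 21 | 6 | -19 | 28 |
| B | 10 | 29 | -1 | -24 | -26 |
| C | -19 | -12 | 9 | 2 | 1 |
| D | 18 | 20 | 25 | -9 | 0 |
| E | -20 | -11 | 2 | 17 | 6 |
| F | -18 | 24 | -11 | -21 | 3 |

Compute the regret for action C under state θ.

37

Best payoff under θ is 18.
Regret = 18 − (-19) = 37.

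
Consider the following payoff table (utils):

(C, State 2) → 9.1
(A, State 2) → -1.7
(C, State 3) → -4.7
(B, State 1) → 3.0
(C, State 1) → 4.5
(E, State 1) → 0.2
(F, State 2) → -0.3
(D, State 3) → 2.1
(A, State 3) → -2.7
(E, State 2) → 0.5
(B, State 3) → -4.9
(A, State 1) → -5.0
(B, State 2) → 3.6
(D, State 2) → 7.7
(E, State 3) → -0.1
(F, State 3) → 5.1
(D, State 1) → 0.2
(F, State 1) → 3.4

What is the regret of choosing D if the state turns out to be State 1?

4.3

Best payoff under State 1 is 4.5.
Regret = 4.5 − 0.2 = 4.3.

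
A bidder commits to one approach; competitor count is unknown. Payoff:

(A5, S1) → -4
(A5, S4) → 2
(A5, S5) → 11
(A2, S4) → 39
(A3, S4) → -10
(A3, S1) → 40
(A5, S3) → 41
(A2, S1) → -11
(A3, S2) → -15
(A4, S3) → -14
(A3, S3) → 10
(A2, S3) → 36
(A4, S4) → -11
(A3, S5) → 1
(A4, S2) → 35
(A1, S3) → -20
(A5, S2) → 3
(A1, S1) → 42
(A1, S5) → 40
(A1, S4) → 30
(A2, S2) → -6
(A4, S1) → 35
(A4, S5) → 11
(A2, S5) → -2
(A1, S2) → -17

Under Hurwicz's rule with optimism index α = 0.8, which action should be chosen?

A5

A1: 0.8·42 + 0.2·(-20) = 29.6
A2: 0.8·39 + 0.2·(-11) = 29
A3: 0.8·40 + 0.2·(-15) = 29
A4: 0.8·35 + 0.2·(-14) = 25.2
A5: 0.8·41 + 0.2·(-4) = 32
Highest Hurwicz score = 32 → A5.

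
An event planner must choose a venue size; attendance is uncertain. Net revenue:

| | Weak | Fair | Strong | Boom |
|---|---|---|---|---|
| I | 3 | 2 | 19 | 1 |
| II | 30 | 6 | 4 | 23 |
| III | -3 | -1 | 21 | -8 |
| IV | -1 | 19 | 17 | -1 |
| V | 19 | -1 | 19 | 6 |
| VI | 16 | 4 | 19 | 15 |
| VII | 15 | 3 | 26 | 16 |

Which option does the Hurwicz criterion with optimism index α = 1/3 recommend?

I: 1/3·19 + 2/3·1 = 7
II: 1/3·30 + 2/3·4 = 38/3
III: 1/3·21 + 2/3·(-8) = 5/3
IV: 1/3·19 + 2/3·(-1) = 17/3
V: 1/3·19 + 2/3·(-1) = 17/3
VI: 1/3·19 + 2/3·4 = 9
VII: 1/3·26 + 2/3·3 = 32/3
Highest Hurwicz score = 38/3 → II.

II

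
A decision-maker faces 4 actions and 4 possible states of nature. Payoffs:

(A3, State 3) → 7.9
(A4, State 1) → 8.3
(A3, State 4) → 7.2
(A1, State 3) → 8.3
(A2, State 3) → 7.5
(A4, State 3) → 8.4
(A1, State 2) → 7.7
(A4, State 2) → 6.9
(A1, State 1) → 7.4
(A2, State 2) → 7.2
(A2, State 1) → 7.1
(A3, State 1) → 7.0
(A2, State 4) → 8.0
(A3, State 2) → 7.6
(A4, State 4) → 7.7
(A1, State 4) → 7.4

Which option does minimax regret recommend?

A4

Column bests: State 1=8.3, State 2=7.7, State 3=8.4, State 4=8.0.
A1 regrets: 0.9, 0.0, 0.1, 0.6 → max 0.9
A2 regrets: 1.2, 0.5, 0.9, 0.0 → max 1.2
A3 regrets: 1.3, 0.1, 0.5, 0.8 → max 1.3
A4 regrets: 0.0, 0.8, 0.0, 0.3 → max 0.8
Smallest max regret = 0.8 → A4.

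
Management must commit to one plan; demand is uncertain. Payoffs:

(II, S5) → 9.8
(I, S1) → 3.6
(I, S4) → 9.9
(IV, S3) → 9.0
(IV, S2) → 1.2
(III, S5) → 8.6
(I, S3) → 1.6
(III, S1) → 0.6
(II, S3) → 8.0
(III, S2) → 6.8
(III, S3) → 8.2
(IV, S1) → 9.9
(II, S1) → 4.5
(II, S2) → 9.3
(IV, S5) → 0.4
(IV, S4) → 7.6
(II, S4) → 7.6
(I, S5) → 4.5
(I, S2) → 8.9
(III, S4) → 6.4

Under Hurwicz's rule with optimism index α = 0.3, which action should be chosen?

I: 0.3·9.9 + 0.7·1.6 = 4.09
II: 0.3·9.8 + 0.7·4.5 = 6.09
III: 0.3·8.6 + 0.7·0.6 = 3
IV: 0.3·9.9 + 0.7·0.4 = 3.25
Highest Hurwicz score = 6.09 → II.

II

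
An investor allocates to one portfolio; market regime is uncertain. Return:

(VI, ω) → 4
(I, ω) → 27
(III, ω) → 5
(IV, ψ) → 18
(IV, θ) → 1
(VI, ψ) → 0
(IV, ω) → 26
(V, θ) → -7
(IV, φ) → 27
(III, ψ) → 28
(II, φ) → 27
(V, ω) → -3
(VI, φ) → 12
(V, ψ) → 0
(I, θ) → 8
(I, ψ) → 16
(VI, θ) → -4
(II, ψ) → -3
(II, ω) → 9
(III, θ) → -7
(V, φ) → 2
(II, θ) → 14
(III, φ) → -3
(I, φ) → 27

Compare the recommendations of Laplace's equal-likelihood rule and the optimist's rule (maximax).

Row averages: I=19.5, II=11.75, III=5.75, IV=18, V=-2, VI=3
Highest average = 19.5 → I.
Row maxima: I=27, II=27, III=28, IV=27, V=2, VI=12
Best best-case = 28 → III.

laplace → I; maximax → III (disagree)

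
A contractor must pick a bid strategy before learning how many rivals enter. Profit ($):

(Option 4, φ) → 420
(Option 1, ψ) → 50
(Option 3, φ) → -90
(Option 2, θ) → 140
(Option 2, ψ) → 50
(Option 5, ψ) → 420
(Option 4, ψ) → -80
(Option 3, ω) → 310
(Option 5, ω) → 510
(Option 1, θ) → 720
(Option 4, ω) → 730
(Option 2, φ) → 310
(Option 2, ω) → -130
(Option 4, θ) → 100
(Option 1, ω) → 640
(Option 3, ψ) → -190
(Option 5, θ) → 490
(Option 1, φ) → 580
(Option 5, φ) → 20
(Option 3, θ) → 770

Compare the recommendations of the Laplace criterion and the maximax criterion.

Row averages: Option 1=497.5, Option 2=92.5, Option 3=200, Option 4=292.5, Option 5=360
Highest average = 497.5 → Option 1.
Row maxima: Option 1=720, Option 2=310, Option 3=770, Option 4=730, Option 5=510
Best best-case = 770 → Option 3.

laplace → Option 1; maximax → Option 3 (disagree)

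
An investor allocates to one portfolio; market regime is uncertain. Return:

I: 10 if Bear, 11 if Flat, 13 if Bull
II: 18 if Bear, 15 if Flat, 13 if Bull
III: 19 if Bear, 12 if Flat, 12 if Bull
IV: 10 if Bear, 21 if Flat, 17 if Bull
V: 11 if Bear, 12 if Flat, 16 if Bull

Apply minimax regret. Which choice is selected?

Column bests: Bear=19, Flat=21, Bull=17.
I regrets: 9, 10, 4 → max 10
II regrets: 1, 6, 4 → max 6
III regrets: 0, 9, 5 → max 9
IV regrets: 9, 0, 0 → max 9
V regrets: 8, 9, 1 → max 9
Smallest max regret = 6 → II.

II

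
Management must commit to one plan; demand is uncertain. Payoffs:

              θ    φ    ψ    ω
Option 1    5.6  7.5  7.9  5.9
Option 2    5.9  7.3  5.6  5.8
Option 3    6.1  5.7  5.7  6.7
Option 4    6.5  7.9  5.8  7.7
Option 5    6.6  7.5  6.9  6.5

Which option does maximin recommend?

Row minima: Option 1=5.6, Option 2=5.6, Option 3=5.7, Option 4=5.8, Option 5=6.5
Best worst-case = 6.5 → Option 5.

Option 5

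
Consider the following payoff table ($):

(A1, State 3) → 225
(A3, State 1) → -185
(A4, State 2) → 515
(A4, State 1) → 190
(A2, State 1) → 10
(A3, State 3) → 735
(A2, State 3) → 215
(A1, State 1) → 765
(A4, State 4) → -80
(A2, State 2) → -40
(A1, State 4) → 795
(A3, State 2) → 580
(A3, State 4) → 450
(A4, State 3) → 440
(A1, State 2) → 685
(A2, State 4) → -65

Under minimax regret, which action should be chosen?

Column bests: State 1=765, State 2=685, State 3=735, State 4=795.
A1 regrets: 0, 0, 510, 0 → max 510
A2 regrets: 755, 725, 520, 860 → max 860
A3 regrets: 950, 105, 0, 345 → max 950
A4 regrets: 575, 170, 295, 875 → max 875
Smallest max regret = 510 → A1.

A1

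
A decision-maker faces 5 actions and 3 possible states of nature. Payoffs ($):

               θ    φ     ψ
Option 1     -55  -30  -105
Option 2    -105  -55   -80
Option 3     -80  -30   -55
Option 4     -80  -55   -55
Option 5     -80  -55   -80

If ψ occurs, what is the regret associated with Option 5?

Best payoff under ψ is -55.
Regret = -55 − (-80) = 25.

25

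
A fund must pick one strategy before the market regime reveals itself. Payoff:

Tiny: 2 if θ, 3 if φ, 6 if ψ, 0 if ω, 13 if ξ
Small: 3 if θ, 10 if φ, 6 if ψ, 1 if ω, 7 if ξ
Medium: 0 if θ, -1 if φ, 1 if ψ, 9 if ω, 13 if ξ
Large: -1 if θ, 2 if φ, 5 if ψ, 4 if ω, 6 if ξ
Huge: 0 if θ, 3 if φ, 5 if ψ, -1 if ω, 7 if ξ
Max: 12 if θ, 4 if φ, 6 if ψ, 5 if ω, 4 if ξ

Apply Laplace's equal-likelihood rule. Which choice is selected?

Row averages: Tiny=4.8, Small=5.4, Medium=4.4, Large=3.2, Huge=2.8, Max=6.2
Highest average = 6.2 → Max.

Max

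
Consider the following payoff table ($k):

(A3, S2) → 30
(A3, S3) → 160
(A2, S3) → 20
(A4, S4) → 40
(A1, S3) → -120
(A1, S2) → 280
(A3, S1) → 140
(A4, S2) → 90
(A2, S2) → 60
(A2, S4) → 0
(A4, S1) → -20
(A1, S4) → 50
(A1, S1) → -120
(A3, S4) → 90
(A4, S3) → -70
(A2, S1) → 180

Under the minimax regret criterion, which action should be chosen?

A2

Column bests: S1=180, S2=280, S3=160, S4=90.
A1 regrets: 300, 0, 280, 40 → max 300
A2 regrets: 0, 220, 140, 90 → max 220
A3 regrets: 40, 250, 0, 0 → max 250
A4 regrets: 200, 190, 230, 50 → max 230
Smallest max regret = 220 → A2.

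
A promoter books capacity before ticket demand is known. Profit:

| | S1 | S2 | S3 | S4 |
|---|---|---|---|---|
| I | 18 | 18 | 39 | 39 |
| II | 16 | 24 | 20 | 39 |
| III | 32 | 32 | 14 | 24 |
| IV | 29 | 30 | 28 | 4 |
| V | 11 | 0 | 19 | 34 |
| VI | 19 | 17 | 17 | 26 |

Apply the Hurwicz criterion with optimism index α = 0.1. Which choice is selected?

I: 0.1·39 + 0.9·18 = 20.1
II: 0.1·39 + 0.9·16 = 18.3
III: 0.1·32 + 0.9·14 = 15.8
IV: 0.1·30 + 0.9·4 = 6.6
V: 0.1·34 + 0.9·0 = 3.4
VI: 0.1·26 + 0.9·17 = 17.9
Highest Hurwicz score = 20.1 → I.

I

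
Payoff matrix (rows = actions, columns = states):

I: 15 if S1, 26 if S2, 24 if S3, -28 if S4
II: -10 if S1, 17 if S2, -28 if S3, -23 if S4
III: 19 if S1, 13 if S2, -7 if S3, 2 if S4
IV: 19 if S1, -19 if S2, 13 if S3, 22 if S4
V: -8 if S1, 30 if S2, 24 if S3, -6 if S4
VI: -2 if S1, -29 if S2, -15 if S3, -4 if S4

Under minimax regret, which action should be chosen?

Column bests: S1=19, S2=30, S3=24, S4=22.
I regrets: 4, 4, 0, 50 → max 50
II regrets: 29, 13, 52, 45 → max 52
III regrets: 0, 17, 31, 20 → max 31
IV regrets: 0, 49, 11, 0 → max 49
V regrets: 27, 0, 0, 28 → max 28
VI regrets: 21, 59, 39, 26 → max 59
Smallest max regret = 28 → V.

V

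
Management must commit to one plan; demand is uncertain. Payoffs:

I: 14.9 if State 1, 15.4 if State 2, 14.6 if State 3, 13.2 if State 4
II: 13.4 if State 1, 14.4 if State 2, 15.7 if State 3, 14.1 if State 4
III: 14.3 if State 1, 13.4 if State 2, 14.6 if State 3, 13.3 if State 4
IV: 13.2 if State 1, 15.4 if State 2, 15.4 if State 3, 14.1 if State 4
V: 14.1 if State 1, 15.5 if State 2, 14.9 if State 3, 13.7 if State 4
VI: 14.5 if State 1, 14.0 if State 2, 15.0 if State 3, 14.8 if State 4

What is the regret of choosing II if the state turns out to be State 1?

Best payoff under State 1 is 14.9.
Regret = 14.9 − 13.4 = 1.5.

1.5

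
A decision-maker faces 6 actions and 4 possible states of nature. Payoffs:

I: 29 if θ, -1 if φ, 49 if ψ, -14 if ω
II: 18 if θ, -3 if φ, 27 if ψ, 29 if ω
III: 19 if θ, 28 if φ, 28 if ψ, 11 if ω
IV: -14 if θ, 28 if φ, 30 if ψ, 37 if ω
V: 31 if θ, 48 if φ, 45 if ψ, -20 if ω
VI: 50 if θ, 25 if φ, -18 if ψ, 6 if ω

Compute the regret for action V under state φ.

Best payoff under φ is 48.
Regret = 48 − 48 = 0.

0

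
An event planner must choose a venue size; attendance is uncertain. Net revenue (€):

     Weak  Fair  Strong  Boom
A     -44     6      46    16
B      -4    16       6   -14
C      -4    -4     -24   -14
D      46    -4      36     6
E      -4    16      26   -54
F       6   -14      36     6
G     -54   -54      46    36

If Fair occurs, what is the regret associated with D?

20

Best payoff under Fair is 16.
Regret = 16 − (-4) = 20.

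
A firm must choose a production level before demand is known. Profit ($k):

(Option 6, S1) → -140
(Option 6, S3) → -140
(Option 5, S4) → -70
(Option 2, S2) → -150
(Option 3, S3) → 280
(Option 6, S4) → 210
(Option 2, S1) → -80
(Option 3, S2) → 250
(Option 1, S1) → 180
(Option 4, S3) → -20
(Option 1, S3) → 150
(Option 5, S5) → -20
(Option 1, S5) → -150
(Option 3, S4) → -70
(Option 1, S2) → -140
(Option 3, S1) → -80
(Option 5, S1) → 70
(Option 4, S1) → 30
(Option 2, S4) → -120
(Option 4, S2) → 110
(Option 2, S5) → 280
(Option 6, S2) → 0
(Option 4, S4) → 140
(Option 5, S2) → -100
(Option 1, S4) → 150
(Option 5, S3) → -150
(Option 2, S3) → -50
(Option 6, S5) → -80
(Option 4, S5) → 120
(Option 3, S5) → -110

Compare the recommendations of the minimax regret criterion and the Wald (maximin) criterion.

Column bests: S1=180, S2=250, S3=280, S4=210, S5=280.
Option 1 regrets: 0, 390, 130, 60, 430 → max 430
Option 2 regrets: 260, 400, 330, 330, 0 → max 400
Option 3 regrets: 260, 0, 0, 280, 390 → max 390
Option 4 regrets: 150, 140, 300, 70, 160 → max 300
Option 5 regrets: 110, 350, 430, 280, 300 → max 430
Option 6 regrets: 320, 250, 420, 0, 360 → max 420
Smallest max regret = 300 → Option 4.
Row minima: Option 1=-150, Option 2=-150, Option 3=-110, Option 4=-20, Option 5=-150, Option 6=-140
Best worst-case = -20 → Option 4.

minimax regret → Option 4; maximin → Option 4 (agree)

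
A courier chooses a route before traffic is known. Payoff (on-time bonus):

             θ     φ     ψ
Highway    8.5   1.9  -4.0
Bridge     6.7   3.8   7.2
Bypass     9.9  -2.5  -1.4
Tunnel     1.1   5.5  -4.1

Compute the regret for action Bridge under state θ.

Best payoff under θ is 9.9.
Regret = 9.9 − 6.7 = 3.2.

3.2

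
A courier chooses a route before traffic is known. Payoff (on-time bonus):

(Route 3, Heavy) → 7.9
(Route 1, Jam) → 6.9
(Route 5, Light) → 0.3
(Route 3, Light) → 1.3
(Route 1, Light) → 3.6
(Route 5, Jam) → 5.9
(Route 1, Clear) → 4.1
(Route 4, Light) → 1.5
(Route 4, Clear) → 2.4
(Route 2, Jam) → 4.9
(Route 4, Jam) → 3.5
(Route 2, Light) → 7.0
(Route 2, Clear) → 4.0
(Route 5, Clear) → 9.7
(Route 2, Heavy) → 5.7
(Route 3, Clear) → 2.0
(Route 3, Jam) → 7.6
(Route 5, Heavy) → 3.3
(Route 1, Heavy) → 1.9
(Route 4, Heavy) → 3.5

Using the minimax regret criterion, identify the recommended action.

Route 2

Column bests: Clear=9.7, Light=7.0, Heavy=7.9, Jam=7.6.
Route 1 regrets: 5.6, 3.4, 6.0, 0.7 → max 6.0
Route 2 regrets: 5.7, 0.0, 2.2, 2.7 → max 5.7
Route 3 regrets: 7.7, 5.7, 0.0, 0.0 → max 7.7
Route 4 regrets: 7.3, 5.5, 4.4, 4.1 → max 7.3
Route 5 regrets: 0.0, 6.7, 4.6, 1.7 → max 6.7
Smallest max regret = 5.7 → Route 2.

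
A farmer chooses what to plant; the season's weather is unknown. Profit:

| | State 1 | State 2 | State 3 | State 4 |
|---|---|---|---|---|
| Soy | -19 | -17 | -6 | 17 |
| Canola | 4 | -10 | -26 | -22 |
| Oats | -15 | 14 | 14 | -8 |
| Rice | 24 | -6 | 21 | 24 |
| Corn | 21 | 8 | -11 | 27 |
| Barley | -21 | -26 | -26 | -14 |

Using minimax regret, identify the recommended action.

Column bests: State 1=24, State 2=14, State 3=21, State 4=27.
Soy regrets: 43, 31, 27, 10 → max 43
Canola regrets: 20, 24, 47, 49 → max 49
Oats regrets: 39, 0, 7, 35 → max 39
Rice regrets: 0, 20, 0, 3 → max 20
Corn regrets: 3, 6, 32, 0 → max 32
Barley regrets: 45, 40, 47, 41 → max 47
Smallest max regret = 20 → Rice.

Rice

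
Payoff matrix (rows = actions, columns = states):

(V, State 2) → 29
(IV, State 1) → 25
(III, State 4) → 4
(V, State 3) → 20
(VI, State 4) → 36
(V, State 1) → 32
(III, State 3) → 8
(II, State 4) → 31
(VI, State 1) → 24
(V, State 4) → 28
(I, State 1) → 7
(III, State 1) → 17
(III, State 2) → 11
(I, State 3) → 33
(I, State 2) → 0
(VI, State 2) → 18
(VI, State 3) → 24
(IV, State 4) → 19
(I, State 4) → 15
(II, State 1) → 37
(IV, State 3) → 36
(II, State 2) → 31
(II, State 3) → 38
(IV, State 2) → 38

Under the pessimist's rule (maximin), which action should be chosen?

II

Row minima: I=0, II=31, III=4, IV=19, V=20, VI=18
Best worst-case = 31 → II.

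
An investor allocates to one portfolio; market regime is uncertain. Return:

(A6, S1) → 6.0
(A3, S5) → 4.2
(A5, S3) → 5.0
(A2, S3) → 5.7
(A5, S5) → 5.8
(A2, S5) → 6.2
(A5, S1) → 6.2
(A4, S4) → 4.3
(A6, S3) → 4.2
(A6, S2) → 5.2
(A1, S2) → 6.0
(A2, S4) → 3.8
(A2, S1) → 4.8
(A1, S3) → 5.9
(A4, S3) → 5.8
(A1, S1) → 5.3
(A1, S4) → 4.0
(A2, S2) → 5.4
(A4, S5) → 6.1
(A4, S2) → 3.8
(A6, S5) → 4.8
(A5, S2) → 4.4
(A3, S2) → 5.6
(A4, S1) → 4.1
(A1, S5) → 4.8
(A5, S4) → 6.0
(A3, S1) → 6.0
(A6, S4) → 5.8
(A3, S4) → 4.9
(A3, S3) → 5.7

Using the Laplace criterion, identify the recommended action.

Row averages: A1=5.2, A2=5.18, A3=5.28, A4=4.82, A5=5.48, A6=5.2
Highest average = 5.48 → A5.

A5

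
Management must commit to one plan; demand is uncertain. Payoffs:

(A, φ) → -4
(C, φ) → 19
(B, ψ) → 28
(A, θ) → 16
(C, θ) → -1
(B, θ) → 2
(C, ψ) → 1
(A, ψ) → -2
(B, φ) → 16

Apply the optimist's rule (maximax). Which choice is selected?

B

Row maxima: A=16, B=28, C=19
Best best-case = 28 → B.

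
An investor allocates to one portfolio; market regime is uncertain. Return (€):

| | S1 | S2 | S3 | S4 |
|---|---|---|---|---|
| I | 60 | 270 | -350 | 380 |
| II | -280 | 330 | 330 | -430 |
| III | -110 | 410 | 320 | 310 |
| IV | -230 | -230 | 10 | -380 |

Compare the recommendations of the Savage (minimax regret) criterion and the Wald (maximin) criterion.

Column bests: S1=60, S2=410, S3=330, S4=380.
I regrets: 0, 140, 680, 0 → max 680
II regrets: 340, 80, 0, 810 → max 810
III regrets: 170, 0, 10, 70 → max 170
IV regrets: 290, 640, 320, 760 → max 760
Smallest max regret = 170 → III.
Row minima: I=-350, II=-430, III=-110, IV=-380
Best worst-case = -110 → III.

minimax regret → III; maximin → III (agree)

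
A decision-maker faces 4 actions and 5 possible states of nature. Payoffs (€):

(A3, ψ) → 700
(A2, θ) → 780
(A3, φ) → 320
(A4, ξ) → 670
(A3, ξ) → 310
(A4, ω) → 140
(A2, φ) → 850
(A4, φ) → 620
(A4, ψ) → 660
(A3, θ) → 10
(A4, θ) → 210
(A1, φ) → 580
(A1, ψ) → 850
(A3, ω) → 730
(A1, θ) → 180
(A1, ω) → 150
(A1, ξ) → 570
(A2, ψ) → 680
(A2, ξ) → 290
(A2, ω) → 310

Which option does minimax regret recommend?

A2

Column bests: θ=780, φ=850, ψ=850, ω=730, ξ=670.
A1 regrets: 600, 270, 0, 580, 100 → max 600
A2 regrets: 0, 0, 170, 420, 380 → max 420
A3 regrets: 770, 530, 150, 0, 360 → max 770
A4 regrets: 570, 230, 190, 590, 0 → max 590
Smallest max regret = 420 → A2.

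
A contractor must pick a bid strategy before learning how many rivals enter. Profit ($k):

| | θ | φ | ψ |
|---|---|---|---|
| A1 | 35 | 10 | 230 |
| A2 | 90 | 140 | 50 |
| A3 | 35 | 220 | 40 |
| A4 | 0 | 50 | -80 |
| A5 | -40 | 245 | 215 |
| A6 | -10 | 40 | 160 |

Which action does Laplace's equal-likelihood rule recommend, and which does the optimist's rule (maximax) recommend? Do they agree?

Row averages: A1=275/3, A2=280/3, A3=295/3, A4=-10, A5=140, A6=190/3
Highest average = 140 → A5.
Row maxima: A1=230, A2=140, A3=220, A4=50, A5=245, A6=160
Best best-case = 245 → A5.

laplace → A5; maximax → A5 (agree)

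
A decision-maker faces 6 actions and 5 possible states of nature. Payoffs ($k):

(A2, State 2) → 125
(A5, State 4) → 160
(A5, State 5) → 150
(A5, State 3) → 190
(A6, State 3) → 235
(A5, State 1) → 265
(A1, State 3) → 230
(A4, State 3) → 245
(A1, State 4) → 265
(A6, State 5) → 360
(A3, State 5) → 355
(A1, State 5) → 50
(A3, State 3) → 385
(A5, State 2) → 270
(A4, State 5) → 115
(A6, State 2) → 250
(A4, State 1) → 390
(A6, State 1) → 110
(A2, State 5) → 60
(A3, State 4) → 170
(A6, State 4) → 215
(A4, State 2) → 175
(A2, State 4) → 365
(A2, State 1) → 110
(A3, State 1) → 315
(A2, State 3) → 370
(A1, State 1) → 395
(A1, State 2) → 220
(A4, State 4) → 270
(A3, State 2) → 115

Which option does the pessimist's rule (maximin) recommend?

A5

Row minima: A1=50, A2=60, A3=115, A4=115, A5=150, A6=110
Best worst-case = 150 → A5.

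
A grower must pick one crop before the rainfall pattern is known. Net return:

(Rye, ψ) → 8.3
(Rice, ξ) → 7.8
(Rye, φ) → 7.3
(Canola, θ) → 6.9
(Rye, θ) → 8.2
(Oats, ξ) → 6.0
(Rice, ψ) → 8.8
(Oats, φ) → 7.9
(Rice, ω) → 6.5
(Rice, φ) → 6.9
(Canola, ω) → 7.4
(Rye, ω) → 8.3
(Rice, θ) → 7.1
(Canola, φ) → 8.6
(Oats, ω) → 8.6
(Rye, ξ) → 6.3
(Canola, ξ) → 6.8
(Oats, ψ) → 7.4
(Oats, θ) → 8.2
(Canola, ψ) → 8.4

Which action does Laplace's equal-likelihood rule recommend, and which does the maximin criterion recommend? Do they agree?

Row averages: Canola=7.62, Rye=7.68, Oats=7.62, Rice=7.42
Highest average = 7.68 → Rye.
Row minima: Canola=6.8, Rye=6.3, Oats=6.0, Rice=6.5
Best worst-case = 6.8 → Canola.

laplace → Rye; maximin → Canola (disagree)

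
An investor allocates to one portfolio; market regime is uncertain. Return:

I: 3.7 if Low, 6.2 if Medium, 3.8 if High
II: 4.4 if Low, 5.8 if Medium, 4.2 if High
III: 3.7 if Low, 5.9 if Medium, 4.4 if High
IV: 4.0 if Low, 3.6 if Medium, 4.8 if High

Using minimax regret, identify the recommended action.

II

Column bests: Low=4.4, Medium=6.2, High=4.8.
I regrets: 0.7, 0.0, 1.0 → max 1.0
II regrets: 0.0, 0.4, 0.6 → max 0.6
III regrets: 0.7, 0.3, 0.4 → max 0.7
IV regrets: 0.4, 2.6, 0.0 → max 2.6
Smallest max regret = 0.6 → II.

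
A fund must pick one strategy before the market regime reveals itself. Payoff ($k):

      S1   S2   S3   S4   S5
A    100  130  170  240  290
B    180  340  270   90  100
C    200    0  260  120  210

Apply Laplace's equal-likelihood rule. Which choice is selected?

B

Row averages: A=186, B=196, C=158
Highest average = 196 → B.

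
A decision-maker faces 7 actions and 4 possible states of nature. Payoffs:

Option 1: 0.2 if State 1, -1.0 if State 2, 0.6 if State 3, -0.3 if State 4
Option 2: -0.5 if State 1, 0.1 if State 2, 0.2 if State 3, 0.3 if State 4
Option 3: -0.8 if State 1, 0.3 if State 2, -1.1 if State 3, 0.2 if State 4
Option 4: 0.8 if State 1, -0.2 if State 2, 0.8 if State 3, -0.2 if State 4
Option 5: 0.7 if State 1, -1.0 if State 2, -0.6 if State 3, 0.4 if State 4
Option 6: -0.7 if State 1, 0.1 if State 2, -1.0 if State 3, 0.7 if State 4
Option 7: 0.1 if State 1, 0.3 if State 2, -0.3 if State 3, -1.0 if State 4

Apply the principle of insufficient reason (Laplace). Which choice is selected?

Row averages: Option 1=-0.125, Option 2=0.025, Option 3=-0.35, Option 4=0.3, Option 5=-0.125, Option 6=-0.225, Option 7=-0.225
Highest average = 0.3 → Option 4.

Option 4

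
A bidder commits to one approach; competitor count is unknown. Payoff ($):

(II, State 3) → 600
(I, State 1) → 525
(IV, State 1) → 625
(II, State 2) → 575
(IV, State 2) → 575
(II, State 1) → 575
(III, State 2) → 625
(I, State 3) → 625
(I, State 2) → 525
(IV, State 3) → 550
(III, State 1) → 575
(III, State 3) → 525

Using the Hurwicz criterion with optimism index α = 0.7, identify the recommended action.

IV

I: 0.7·625 + 0.3·525 = 595
II: 0.7·600 + 0.3·575 = 592.5
III: 0.7·625 + 0.3·525 = 595
IV: 0.7·625 + 0.3·550 = 602.5
Highest Hurwicz score = 602.5 → IV.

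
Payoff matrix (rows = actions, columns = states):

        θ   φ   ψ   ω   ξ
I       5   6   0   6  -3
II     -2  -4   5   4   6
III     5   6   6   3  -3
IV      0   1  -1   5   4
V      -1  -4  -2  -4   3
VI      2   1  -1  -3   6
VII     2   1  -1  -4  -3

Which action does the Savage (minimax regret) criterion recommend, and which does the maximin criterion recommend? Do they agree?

Column bests: θ=5, φ=6, ψ=6, ω=6, ξ=6.
I regrets: 0, 0, 6, 0, 9 → max 9
II regrets: 7, 10, 1, 2, 0 → max 10
III regrets: 0, 0, 0, 3, 9 → max 9
IV regrets: 5, 5, 7, 1, 2 → max 7
V regrets: 6, 10, 8, 10, 3 → max 10
VI regrets: 3, 5, 7, 9, 0 → max 9
VII regrets: 3, 5, 7, 10, 9 → max 10
Smallest max regret = 7 → IV.
Row minima: I=-3, II=-4, III=-3, IV=-1, V=-4, VI=-3, VII=-4
Best worst-case = -1 → IV.

minimax regret → IV; maximin → IV (agree)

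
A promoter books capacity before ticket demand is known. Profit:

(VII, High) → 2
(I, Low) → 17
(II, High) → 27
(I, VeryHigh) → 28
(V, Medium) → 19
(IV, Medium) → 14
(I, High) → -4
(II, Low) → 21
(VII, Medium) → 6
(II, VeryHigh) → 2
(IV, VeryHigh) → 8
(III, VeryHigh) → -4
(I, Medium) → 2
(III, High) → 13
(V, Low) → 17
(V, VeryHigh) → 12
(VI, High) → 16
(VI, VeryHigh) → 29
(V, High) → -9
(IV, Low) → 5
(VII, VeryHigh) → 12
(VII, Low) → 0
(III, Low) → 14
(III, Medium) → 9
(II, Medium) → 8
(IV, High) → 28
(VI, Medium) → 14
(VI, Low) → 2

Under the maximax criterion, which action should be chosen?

VI

Row maxima: I=28, II=27, III=14, IV=28, V=19, VI=29, VII=12
Best best-case = 29 → VI.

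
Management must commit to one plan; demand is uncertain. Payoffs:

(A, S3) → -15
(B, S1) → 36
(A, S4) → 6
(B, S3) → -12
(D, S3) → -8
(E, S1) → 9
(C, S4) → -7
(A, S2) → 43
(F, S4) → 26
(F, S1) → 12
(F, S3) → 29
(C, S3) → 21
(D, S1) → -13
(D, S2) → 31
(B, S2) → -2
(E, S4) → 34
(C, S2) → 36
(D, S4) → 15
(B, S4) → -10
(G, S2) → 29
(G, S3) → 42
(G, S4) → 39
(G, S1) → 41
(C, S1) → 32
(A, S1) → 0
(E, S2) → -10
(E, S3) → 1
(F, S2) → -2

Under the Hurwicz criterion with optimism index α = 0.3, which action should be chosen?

A: 0.3·43 + 0.7·(-15) = 2.4
B: 0.3·36 + 0.7·(-12) = 2.4
C: 0.3·36 + 0.7·(-7) = 5.9
D: 0.3·31 + 0.7·(-13) = 0.2
E: 0.3·34 + 0.7·(-10) = 3.2
F: 0.3·29 + 0.7·(-2) = 7.3
G: 0.3·42 + 0.7·29 = 32.9
Highest Hurwicz score = 32.9 → G.

G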